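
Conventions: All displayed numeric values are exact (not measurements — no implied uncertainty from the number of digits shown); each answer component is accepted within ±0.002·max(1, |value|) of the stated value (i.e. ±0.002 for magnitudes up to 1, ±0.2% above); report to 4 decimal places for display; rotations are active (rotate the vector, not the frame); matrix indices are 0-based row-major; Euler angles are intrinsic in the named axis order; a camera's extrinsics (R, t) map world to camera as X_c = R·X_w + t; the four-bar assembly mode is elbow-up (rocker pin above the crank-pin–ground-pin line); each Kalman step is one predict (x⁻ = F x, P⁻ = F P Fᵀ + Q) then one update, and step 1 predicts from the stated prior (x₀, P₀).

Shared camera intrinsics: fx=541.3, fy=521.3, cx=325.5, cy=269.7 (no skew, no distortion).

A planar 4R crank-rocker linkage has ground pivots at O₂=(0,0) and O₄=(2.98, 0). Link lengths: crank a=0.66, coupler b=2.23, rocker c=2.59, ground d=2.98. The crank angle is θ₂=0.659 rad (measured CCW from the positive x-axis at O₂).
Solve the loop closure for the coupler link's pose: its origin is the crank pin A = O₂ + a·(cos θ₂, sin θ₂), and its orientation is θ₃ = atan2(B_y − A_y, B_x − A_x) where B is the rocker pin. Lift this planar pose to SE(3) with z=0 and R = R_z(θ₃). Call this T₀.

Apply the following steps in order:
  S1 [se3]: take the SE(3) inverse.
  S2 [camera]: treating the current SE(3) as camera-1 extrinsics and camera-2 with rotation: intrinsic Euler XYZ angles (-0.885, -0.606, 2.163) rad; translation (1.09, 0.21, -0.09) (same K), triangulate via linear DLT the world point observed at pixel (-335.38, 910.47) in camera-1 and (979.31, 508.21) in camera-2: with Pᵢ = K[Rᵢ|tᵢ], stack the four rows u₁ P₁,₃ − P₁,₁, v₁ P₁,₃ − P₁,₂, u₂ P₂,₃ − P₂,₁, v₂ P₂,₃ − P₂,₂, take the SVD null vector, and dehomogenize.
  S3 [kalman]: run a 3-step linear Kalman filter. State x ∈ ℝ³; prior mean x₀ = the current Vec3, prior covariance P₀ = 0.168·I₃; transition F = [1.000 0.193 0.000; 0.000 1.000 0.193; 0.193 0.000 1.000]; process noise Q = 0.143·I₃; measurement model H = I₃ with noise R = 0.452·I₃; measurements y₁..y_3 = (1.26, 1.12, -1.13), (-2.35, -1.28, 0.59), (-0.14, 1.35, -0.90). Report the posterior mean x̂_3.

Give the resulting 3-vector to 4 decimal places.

result = (-0.5443, 0.4414, -0.3568)

source (fourbar_fk): coupler pose = R=[0.5456 -0.8381 0.0000; 0.8381 0.5456 0.0000; 0.0000 0.0000 1.0000], t=(0.5218, 0.4041, 0.0000)
after S1 (invert_se3): R=[0.5456 0.8381 0.0000; -0.8381 0.5456 -0.0000; 0.0000 0.0000 1.0000], t=(-0.6234, 0.2168, 0.0000)
after S2 (triangulate): (-0.5324, 0.1850, 0.6215)
after S3 (kf_track): (-0.5443, 0.4414, -0.3568)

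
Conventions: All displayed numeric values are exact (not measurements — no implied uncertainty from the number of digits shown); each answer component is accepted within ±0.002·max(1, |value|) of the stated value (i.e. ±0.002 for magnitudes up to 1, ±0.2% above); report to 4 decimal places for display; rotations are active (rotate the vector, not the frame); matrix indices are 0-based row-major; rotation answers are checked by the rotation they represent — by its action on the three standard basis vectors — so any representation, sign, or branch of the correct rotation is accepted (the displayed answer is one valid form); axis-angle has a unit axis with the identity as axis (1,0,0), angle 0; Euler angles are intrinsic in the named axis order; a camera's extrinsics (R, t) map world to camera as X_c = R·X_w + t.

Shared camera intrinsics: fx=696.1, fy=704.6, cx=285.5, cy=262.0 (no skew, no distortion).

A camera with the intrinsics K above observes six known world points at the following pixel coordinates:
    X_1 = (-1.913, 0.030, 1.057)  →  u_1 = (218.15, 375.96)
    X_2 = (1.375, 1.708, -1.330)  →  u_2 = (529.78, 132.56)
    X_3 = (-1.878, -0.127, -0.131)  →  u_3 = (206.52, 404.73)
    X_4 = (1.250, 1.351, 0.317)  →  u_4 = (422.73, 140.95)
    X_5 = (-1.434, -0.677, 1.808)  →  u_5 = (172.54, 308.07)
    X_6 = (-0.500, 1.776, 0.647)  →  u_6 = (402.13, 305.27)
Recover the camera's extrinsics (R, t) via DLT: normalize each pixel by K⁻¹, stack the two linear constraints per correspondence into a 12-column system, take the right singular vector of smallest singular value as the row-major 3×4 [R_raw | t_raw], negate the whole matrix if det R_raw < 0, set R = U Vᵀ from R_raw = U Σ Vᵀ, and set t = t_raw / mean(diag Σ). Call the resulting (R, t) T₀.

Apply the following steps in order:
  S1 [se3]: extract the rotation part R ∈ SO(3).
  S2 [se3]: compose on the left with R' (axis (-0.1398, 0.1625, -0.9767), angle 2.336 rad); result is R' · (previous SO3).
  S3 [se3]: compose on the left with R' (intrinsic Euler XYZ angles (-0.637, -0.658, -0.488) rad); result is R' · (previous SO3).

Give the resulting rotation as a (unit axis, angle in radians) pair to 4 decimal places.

rotation (axis_angle) = ((-0.2704, 0.1547, 0.9502), 2.4097)

source (pnp_recover): camera pose = R=[0.2785 0.9533 -0.1171; -0.9550 0.2620 -0.1390; -0.1018 0.1505 0.9834], t=(-0.1602, -0.3698, 6.9107)
after S1 (rot_of_se3): [0.2785 0.9533 -0.1171; -0.9550 0.2620 -0.1390; -0.1018 0.1505 0.9834]
after S2 (compose_so3): [-0.8553 -0.4018 0.3272; 0.4289 -0.9033 0.0120; 0.2907 0.1506 0.9449]
after S3 (compose_so3): [-0.6164 -0.7080 -0.3447; 0.5621 -0.7022 0.4370; -0.5514 0.0756 0.8308]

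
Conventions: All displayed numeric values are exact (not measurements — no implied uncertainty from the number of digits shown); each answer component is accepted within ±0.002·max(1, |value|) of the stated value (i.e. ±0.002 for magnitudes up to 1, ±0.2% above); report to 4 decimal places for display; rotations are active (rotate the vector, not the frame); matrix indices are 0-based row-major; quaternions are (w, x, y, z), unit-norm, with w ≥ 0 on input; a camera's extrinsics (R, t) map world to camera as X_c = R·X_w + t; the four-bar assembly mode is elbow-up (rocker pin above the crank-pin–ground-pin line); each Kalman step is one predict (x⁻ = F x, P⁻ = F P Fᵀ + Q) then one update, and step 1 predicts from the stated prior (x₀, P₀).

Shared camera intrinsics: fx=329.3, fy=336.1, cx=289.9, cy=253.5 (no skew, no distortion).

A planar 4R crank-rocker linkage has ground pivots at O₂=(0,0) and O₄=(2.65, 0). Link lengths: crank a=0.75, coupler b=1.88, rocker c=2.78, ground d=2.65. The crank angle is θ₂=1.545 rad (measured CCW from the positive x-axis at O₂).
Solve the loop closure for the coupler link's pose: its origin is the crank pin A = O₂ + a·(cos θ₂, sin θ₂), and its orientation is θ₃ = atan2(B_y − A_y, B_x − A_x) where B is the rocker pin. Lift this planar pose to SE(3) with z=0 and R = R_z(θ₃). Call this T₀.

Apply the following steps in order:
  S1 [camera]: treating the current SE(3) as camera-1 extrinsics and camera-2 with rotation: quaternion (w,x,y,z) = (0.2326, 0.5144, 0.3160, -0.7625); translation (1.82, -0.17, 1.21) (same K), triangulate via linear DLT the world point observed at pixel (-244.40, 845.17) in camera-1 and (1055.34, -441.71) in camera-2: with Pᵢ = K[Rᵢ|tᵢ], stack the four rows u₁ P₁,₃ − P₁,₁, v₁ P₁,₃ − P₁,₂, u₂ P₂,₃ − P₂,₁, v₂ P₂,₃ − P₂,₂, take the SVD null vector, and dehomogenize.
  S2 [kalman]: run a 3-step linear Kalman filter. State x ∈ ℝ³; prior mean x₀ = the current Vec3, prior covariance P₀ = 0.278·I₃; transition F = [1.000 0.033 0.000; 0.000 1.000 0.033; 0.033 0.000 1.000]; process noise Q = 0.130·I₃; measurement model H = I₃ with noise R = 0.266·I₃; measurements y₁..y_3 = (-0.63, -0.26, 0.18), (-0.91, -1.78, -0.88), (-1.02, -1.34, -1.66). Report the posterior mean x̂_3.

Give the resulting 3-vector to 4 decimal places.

source (fourbar_fk): coupler pose = R=[0.5672 -0.8236 0.0000; 0.8236 0.5672 0.0000; 0.0000 0.0000 1.0000], t=(0.0193, 0.7498, 0.0000)
after S1 (triangulate): (-0.0900, 1.9647, 1.0168)
after S2 (kf_track): (-0.8742, -1.0035, -0.9747)

result = (-0.8742, -1.0035, -0.9747)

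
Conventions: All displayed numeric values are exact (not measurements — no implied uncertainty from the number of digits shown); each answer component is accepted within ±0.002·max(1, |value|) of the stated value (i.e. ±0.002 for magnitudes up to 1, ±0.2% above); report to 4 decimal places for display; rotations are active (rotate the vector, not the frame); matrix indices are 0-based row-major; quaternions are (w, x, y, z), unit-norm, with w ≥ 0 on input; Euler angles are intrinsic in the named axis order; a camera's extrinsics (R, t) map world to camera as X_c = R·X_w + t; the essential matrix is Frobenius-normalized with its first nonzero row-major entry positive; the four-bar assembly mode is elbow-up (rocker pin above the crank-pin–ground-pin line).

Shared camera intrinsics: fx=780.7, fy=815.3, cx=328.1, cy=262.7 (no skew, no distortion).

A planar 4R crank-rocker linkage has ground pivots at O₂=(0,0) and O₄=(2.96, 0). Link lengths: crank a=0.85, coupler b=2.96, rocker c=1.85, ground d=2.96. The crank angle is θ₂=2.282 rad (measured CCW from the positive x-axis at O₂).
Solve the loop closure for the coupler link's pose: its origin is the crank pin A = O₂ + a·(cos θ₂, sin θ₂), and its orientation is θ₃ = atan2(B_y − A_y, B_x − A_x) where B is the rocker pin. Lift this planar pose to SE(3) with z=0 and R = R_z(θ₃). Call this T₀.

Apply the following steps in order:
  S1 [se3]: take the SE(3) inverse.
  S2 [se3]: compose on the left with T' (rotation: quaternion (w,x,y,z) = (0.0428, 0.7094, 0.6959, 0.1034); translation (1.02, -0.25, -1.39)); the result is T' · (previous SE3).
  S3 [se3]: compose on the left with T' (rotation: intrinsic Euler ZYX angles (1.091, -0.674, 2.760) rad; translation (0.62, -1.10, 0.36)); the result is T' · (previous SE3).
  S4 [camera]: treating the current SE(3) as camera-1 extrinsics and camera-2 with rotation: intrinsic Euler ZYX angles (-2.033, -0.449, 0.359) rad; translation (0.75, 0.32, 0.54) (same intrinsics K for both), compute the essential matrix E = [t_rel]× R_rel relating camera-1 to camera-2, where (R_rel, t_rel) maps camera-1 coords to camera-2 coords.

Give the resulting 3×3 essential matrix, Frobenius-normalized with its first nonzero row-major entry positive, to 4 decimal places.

source (fourbar_fk): coupler pose = R=[0.9351 -0.3543 0.0000; 0.3543 0.9351 0.0000; 0.0000 0.0000 1.0000], t=(-0.5548, 0.6439, 0.0000)
after S1 (invert_se3): R=[0.9351 0.3543 0.0000; -0.3543 0.9351 0.0000; 0.0000 0.0000 1.0000], t=(0.2907, -0.7987, 0.0000)
after S2 (compose_se3): R=[-0.3372 0.9186 0.2063; 0.9414 0.3269 0.0832; 0.0090 0.2222 -0.9750], t=(0.2414, 0.0618, -1.5281)
after S3 (compose_se3): R=[0.5578 0.6982 -0.4488; -0.8280 0.5052 -0.2432; 0.0570 0.5073 0.8599], t=(-0.1620, -1.4944, 1.6367)
after S4 (essential): [0.4265 -0.1523 -0.2309; 0.2737 0.2090 0.6072; 0.4850 -0.1036 -0.0911]

matrix = [0.4265 -0.1523 -0.2309; 0.2737 0.2090 0.6072; 0.4850 -0.1036 -0.0911]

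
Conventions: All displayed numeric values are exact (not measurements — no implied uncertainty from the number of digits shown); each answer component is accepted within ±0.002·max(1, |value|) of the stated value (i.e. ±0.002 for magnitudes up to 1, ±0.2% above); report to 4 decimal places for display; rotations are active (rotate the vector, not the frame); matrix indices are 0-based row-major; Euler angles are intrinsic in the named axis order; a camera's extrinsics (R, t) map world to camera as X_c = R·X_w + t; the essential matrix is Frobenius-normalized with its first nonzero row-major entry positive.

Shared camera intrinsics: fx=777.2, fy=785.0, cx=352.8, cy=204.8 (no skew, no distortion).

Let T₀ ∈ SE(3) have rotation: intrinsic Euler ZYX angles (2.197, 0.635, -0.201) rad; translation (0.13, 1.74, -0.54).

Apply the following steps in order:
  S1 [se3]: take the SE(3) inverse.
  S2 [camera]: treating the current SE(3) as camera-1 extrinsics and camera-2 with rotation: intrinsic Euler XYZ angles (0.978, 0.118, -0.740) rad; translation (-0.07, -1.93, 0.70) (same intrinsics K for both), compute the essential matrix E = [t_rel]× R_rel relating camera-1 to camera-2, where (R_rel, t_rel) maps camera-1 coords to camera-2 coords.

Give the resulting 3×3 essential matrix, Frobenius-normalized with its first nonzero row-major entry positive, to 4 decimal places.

matrix = [0.5562 0.0084 0.0854; 0.1301 0.4845 0.4233; -0.4097 0.2489 0.1503]

after S1 (invert_se3): R=[-0.4718 0.6523 -0.5932; -0.7245 -0.6702 -0.1607; -0.5024 0.3539 0.7889], t=(-1.3940, 1.1736, -0.1246)
after S2 (essential): [0.5562 0.0084 0.0854; 0.1301 0.4845 0.4233; -0.4097 0.2489 0.1503]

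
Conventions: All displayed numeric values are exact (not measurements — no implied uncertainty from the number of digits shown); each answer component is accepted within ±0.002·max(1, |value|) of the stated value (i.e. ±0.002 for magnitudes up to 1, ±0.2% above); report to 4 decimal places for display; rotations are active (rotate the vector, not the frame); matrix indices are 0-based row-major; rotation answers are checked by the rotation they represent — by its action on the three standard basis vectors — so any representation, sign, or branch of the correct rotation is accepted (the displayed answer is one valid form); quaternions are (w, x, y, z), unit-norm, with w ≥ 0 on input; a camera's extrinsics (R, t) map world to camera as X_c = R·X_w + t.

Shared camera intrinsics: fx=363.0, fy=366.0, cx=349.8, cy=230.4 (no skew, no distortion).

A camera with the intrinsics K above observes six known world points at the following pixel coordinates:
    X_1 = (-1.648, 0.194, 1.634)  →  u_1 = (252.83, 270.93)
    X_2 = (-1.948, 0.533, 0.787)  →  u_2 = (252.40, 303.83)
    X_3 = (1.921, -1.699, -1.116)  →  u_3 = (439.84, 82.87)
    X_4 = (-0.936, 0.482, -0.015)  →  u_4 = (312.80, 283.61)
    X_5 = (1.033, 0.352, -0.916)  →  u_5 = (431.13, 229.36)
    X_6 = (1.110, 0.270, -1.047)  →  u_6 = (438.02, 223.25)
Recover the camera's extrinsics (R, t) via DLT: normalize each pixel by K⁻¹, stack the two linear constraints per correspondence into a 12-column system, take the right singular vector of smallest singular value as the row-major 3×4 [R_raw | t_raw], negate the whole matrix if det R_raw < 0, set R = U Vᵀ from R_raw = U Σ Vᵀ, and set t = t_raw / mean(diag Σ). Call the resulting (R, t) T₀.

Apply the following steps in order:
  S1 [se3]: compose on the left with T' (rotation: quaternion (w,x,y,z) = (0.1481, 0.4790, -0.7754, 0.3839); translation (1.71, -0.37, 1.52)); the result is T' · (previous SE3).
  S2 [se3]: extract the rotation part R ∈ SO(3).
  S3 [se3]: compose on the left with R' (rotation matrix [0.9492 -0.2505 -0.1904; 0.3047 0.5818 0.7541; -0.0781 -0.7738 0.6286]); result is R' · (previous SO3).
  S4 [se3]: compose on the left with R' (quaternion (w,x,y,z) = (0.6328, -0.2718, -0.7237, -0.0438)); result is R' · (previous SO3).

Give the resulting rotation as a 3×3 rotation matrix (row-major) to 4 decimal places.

source (pnp_recover): camera pose = R=[0.8405 0.3803 -0.3859; -0.4419 0.8933 -0.0821; 0.3135 0.2395 0.9189], t=(-0.0301, 0.0501, 6.3489)
after S1 (compose_se3): R=[0.0039 -0.9212 0.3891; -0.8688 -0.1958 -0.4549; 0.4952 -0.3363 -0.8010], t=(2.5589, -5.0194, -2.7197)
after S2 (rot_of_se3): [0.0039 -0.9212 0.3891; -0.8688 -0.1958 -0.4549; 0.4952 -0.3363 -0.8010]
after S3 (compose_so3): [0.1270 -0.7614 0.6358; -0.1308 -0.6482 -0.7501; 0.9832 0.0121 -0.1819]
after S4 (compose_so3): [-0.9424 -0.2626 -0.2070; 0.3325 -0.8023 -0.4957; -0.0359 -0.5360 0.8435]

rotation (matrix) = ((-0.9424, -0.2626, -0.2070), (0.3325, -0.8023, -0.4957), (-0.0359, -0.5360, 0.8435))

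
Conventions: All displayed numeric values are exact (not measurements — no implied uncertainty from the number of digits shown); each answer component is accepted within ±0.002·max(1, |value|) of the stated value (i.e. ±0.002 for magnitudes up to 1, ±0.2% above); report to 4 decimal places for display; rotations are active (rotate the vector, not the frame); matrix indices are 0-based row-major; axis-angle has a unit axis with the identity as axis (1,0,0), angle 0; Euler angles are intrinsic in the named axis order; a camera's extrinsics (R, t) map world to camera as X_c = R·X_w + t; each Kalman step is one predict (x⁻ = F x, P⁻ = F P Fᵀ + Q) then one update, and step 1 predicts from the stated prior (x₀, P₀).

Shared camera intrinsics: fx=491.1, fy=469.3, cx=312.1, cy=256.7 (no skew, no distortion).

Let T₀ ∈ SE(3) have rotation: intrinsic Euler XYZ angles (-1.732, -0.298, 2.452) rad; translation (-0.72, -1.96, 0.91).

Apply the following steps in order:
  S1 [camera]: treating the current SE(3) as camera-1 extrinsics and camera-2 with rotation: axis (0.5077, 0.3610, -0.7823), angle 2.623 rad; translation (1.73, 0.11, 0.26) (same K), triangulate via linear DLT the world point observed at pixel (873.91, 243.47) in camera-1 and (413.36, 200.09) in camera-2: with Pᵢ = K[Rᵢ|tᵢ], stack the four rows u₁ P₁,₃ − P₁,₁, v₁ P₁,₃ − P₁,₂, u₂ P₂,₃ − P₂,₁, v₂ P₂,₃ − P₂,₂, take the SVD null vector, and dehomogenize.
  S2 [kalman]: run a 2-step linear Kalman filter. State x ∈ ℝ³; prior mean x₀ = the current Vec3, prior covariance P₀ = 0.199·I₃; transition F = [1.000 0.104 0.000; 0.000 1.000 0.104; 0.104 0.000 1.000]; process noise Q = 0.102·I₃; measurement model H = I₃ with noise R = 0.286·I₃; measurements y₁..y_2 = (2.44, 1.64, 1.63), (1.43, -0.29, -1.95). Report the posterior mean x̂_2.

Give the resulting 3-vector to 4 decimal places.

result = (0.9300, 0.1056, -0.0054)

after S1 (triangulate): (-1.2752, -1.2328, 1.5445)
after S2 (kf_track): (0.9300, 0.1056, -0.0054)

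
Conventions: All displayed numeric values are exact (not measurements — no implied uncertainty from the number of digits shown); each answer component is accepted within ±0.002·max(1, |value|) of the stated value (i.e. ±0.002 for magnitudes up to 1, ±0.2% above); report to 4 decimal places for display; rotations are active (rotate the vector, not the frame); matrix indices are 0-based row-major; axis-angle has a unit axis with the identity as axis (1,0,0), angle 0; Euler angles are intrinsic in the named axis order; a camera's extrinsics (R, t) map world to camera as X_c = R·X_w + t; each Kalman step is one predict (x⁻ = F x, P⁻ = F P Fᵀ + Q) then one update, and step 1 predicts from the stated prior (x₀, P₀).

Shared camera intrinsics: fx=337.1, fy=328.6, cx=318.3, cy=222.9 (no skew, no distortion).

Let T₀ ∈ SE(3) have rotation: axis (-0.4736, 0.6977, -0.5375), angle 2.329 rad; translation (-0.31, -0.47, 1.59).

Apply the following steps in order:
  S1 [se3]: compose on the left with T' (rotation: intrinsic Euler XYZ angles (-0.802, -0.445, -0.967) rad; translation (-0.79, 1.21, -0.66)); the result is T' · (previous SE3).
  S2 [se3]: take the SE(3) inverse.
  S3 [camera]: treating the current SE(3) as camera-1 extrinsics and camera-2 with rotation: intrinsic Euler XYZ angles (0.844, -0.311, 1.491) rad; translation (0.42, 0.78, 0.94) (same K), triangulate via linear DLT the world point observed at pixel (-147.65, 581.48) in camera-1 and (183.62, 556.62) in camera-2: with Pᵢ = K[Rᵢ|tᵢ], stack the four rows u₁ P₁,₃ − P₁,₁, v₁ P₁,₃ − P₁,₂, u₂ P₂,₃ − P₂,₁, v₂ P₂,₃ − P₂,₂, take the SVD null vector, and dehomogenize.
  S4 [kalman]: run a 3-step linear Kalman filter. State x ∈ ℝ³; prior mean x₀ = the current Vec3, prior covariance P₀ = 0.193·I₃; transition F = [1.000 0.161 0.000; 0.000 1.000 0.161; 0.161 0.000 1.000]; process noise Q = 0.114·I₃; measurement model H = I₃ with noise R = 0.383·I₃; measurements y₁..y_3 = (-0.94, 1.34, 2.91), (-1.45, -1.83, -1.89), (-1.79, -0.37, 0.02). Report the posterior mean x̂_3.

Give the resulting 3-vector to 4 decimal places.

after S1 (compose_se3): R=[-0.8296 0.4342 0.3511; -0.5430 -0.4803 -0.6888; -0.1304 -0.7621 0.6342], t=(-1.9825, 2.0592, 0.1777)
after S2 (invert_se3): R=[-0.8296 -0.5430 -0.1304; 0.4342 -0.4803 -0.7621; 0.3511 -0.6888 0.6342], t=(-0.5034, 1.9853, 2.0019)
after S3 (triangulate): (1.3254, 1.2833, 0.1489)
after S4 (kf_track): (-1.0160, -0.2445, -0.1502)

result = (-1.0160, -0.2445, -0.1502)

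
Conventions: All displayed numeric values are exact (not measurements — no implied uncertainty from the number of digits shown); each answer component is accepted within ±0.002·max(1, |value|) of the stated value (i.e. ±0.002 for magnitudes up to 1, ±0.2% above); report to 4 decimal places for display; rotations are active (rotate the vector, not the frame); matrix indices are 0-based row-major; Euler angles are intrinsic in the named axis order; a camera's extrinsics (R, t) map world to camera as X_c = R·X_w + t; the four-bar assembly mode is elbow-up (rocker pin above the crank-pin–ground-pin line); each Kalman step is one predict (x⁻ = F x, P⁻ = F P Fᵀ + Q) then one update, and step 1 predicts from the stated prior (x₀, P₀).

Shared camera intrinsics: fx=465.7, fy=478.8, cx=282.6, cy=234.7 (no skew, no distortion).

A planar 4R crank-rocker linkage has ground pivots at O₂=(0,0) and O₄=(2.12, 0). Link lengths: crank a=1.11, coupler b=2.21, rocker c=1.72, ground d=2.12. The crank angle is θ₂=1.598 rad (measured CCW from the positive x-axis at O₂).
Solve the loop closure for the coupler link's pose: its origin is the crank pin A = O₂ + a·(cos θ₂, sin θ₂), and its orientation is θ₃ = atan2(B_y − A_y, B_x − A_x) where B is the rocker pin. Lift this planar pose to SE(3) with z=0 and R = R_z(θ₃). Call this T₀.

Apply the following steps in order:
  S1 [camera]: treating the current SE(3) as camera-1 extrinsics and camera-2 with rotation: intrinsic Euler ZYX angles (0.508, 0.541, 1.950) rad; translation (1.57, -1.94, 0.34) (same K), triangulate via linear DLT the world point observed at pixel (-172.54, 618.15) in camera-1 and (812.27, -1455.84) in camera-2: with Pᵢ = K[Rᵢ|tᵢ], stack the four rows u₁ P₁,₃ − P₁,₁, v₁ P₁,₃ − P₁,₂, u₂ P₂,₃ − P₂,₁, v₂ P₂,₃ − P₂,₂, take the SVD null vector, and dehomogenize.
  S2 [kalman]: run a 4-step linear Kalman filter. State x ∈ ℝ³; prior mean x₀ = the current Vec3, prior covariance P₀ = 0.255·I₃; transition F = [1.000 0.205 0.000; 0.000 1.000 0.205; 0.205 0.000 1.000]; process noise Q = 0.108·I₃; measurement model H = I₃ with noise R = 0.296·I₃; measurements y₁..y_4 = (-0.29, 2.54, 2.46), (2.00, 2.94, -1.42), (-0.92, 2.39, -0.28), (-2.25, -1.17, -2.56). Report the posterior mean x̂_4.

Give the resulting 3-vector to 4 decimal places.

result = (-0.8960, 0.5878, -1.3583)

source (fourbar_fk): coupler pose = R=[0.9611 -0.2761 0.0000; 0.2761 0.9611 0.0000; 0.0000 0.0000 1.0000], t=(-0.0302, 1.1096, 0.0000)
after S1 (triangulate): (-1.5768, 0.8061, 1.8093)
after S2 (kf_track): (-0.8960, 0.5878, -1.3583)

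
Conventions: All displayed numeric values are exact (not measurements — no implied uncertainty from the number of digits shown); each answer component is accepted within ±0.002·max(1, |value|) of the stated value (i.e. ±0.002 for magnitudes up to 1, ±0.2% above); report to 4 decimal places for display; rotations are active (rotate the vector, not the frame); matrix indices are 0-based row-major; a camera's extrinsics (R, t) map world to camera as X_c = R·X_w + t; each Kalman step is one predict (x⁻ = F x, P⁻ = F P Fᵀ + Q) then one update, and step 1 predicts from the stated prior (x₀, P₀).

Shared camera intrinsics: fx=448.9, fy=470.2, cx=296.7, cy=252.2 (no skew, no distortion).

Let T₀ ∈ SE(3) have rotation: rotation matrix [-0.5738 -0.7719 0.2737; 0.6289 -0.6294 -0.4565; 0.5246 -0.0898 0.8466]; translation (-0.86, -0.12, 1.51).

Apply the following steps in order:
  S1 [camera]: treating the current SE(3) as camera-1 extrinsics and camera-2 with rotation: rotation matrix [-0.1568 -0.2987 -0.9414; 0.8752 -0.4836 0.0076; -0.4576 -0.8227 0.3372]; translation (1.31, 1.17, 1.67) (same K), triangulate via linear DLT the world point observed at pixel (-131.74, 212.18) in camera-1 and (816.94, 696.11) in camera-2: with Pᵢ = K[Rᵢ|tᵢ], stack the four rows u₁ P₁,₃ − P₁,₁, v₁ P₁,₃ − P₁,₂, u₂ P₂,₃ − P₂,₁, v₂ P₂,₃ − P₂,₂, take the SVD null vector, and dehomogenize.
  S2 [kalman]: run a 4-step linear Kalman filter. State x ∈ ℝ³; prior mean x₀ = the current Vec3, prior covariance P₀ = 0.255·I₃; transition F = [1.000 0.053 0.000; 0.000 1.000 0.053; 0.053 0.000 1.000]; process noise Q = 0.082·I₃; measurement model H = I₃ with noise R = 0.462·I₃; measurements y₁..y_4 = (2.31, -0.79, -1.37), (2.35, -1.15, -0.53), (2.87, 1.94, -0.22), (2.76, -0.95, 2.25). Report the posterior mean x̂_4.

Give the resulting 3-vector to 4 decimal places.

result = (2.3122, -0.0655, 0.6104)

after S1 (triangulate): (0.1737, 0.3478, -0.2498)
after S2 (kf_track): (2.3122, -0.0655, 0.6104)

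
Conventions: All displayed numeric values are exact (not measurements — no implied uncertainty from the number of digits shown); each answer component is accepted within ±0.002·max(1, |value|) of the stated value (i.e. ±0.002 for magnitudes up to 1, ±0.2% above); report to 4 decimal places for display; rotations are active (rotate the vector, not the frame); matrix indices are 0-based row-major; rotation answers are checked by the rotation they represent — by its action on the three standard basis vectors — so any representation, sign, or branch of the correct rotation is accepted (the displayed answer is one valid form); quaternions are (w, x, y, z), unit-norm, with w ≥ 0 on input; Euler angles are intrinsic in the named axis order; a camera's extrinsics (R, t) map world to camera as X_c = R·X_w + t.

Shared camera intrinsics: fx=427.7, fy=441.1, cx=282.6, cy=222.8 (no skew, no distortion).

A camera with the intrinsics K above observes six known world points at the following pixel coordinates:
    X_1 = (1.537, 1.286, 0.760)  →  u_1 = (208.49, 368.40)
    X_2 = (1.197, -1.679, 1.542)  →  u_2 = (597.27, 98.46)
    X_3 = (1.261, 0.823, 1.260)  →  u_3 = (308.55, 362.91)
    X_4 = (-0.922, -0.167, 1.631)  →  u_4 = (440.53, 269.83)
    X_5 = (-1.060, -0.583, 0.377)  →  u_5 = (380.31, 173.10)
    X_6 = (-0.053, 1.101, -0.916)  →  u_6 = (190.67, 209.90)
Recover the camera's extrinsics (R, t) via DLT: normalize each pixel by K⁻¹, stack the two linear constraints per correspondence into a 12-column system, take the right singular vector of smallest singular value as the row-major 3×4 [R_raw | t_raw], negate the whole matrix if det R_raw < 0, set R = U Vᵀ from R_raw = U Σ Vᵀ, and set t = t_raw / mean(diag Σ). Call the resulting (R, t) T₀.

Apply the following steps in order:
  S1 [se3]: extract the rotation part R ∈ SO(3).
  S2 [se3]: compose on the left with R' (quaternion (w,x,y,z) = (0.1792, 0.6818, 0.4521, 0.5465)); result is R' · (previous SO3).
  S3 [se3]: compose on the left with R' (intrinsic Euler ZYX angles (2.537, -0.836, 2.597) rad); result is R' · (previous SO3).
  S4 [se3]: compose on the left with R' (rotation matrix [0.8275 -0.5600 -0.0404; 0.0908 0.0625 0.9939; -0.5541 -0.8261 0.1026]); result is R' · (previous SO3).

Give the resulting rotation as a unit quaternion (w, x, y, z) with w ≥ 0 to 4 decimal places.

source (pnp_recover): camera pose = R=[-0.3445 -0.6054 0.7175; -0.0202 0.7689 0.6390; -0.9386 0.2057 -0.2771], t=(0.2201, -0.4100, 4.5202)
after S1 (rot_of_se3): [-0.3445 -0.6054 0.7175; -0.0202 0.7689 0.6390; -0.9386 0.2057 -0.2771]
after S2 (compose_so3): [-0.8579 0.5137 0.0130; -0.5036 -0.8456 0.1769; 0.1019 0.1452 0.9841]
after S3 (compose_so3): [0.0459 -0.9950 -0.0893; -0.4911 -0.1003 0.8653; -0.8699 0.0042 -0.4932]
after S4 (compose_so3): [0.3481 -0.7673 -0.5385; -0.8911 -0.0925 -0.4442; 0.2911 0.6346 -0.7160]

rotation (quat) = (0.3673, 0.7343, -0.5647, -0.0843)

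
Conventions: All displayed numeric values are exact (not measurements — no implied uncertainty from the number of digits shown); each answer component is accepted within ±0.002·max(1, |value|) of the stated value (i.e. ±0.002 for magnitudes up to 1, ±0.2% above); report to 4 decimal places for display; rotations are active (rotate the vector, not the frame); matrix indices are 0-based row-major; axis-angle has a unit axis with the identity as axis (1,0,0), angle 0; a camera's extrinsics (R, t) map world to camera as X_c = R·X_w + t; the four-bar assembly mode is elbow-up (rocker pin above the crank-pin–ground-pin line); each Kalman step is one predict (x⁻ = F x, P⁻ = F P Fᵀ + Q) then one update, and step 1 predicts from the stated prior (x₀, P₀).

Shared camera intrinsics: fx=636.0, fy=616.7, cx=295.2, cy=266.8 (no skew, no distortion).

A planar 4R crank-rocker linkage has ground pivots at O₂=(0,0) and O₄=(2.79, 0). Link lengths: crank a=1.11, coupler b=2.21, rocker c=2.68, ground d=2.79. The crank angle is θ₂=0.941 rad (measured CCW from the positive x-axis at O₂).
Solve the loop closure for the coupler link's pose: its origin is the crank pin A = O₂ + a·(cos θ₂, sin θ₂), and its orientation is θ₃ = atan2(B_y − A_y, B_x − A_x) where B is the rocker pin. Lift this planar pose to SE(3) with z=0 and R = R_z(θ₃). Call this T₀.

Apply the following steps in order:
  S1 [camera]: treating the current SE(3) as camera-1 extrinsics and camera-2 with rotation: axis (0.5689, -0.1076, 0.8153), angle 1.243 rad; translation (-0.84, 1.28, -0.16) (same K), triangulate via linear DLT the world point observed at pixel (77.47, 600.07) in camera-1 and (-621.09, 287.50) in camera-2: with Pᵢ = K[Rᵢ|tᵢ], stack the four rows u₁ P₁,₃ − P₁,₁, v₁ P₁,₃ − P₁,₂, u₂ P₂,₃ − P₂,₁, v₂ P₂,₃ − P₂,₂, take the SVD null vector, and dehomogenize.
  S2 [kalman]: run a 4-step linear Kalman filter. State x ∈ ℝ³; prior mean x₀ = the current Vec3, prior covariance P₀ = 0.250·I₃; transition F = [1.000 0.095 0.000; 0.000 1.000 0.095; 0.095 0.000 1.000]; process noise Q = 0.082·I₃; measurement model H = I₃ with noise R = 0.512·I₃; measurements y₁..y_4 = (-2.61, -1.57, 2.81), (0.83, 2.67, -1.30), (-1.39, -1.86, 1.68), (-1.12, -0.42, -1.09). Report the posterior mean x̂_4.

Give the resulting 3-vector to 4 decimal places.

source (fourbar_fk): coupler pose = R=[0.6458 -0.7635 0.0000; 0.7635 0.6458 0.0000; 0.0000 0.0000 1.0000], t=(0.6538, 0.8970, 0.0000)
after S1 (triangulate): (-0.8041, 0.8854, 1.5818)
after S2 (kf_track): (-1.0328, -0.0622, 0.1977)

result = (-1.0328, -0.0622, 0.1977)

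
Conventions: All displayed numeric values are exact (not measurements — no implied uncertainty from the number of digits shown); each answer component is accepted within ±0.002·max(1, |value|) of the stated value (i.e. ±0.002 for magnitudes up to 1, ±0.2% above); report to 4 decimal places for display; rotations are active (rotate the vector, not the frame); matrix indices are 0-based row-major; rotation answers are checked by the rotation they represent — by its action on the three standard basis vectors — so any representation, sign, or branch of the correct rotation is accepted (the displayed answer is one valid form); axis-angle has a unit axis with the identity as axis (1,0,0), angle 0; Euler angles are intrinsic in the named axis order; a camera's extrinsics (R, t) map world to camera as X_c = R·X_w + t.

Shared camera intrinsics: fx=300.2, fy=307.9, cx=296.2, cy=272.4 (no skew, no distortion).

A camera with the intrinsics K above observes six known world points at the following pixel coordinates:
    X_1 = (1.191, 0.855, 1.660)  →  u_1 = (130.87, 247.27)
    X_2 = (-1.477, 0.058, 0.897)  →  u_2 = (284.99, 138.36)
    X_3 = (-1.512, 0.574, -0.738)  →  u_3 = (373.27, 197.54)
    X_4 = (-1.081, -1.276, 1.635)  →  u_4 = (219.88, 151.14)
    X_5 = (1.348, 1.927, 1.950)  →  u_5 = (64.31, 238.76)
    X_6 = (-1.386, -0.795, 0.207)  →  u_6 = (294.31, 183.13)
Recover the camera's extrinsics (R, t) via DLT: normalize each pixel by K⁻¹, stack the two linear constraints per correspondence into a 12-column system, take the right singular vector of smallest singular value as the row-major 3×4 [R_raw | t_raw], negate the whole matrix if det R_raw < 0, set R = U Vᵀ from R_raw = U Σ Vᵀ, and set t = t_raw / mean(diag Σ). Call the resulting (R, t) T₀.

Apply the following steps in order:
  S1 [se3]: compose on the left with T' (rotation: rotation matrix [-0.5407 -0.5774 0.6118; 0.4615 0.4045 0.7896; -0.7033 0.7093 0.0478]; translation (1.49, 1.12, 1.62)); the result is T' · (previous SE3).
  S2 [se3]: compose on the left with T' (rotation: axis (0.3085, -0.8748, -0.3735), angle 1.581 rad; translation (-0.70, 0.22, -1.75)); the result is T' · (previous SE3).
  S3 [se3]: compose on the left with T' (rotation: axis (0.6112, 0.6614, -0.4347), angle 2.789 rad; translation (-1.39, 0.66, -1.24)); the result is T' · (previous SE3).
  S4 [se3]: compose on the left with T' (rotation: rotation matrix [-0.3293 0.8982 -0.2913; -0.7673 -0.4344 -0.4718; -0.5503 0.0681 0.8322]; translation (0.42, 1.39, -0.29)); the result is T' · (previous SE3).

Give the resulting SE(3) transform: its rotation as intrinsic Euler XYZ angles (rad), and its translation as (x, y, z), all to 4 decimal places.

rotation (euler_xyz) = (-0.3680, 0.2033, -2.5836), translation = (-1.9710, 6.3337, -2.2919)

source (pnp_recover): camera pose = R=[-0.5308 0.3850 -0.7550; 0.8299 0.0555 -0.5552; -0.1719 -0.9212 -0.3490], t=(-0.3103, -0.3902, 4.9611)
after S1 (compose_se3): R=[-0.2973 -0.8038 0.5153; -0.0450 -0.5272 -0.8485; 0.9537 -0.2755 0.1205], t=(4.9182, 4.7361, 1.7985)
after S2 (compose_se3): R=[-0.9754 0.1507 -0.1607; 0.1783 0.1112 -0.9777; -0.1295 -0.9823 -0.1353], t=(-1.5821, 0.6944, 5.2394)
after S3 (compose_se3): R=[0.4127 0.3530 -0.8397; -0.5345 0.8403 0.0906; 0.7375 0.4115 0.5355], t=(-1.9042, -4.4312, -3.3020)
after S4 (compose_se3): R=[-0.8308 0.5186 0.2019; -0.4324 -0.8300 0.3523; 0.3503 0.2054 0.9138], t=(-1.9710, 6.3337, -2.2919)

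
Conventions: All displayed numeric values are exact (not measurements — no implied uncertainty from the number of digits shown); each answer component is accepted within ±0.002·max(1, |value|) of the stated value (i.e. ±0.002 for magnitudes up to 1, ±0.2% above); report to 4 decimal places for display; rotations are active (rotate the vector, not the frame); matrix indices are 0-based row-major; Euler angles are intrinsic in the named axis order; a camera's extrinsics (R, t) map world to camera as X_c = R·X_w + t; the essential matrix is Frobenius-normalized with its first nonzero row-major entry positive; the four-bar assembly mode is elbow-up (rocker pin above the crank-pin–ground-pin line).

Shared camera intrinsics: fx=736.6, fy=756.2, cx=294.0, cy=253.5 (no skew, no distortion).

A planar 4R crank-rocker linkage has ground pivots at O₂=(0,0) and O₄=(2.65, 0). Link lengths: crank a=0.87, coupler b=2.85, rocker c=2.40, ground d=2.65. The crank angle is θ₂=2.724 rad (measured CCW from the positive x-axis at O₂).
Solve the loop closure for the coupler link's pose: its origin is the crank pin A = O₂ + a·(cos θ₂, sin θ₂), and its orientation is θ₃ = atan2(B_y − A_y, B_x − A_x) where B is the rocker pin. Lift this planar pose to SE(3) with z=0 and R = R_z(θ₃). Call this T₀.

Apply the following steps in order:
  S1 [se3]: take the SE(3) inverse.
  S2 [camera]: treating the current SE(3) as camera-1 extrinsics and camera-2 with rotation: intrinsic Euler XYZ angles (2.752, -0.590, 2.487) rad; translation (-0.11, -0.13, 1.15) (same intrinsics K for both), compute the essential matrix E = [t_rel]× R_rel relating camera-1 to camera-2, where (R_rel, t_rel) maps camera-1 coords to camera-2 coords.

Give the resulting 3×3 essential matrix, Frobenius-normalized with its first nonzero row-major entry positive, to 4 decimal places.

source (fourbar_fk): coupler pose = R=[0.7934 -0.6087 0.0000; 0.6087 0.7934 0.0000; 0.0000 0.0000 1.0000], t=(-0.7952, 0.3528, 0.0000)
after S1 (invert_se3): R=[0.7934 0.6087 0.0000; -0.6087 0.7934 0.0000; 0.0000 0.0000 1.0000], t=(0.4162, -0.7640, 0.0000)
after S2 (essential): [0.0967 -0.6564 -0.1442; -0.5515 0.0749 -0.1493; 0.3823 0.1829 0.1657]

matrix = [0.0967 -0.6564 -0.1442; -0.5515 0.0749 -0.1493; 0.3823 0.1829 0.1657]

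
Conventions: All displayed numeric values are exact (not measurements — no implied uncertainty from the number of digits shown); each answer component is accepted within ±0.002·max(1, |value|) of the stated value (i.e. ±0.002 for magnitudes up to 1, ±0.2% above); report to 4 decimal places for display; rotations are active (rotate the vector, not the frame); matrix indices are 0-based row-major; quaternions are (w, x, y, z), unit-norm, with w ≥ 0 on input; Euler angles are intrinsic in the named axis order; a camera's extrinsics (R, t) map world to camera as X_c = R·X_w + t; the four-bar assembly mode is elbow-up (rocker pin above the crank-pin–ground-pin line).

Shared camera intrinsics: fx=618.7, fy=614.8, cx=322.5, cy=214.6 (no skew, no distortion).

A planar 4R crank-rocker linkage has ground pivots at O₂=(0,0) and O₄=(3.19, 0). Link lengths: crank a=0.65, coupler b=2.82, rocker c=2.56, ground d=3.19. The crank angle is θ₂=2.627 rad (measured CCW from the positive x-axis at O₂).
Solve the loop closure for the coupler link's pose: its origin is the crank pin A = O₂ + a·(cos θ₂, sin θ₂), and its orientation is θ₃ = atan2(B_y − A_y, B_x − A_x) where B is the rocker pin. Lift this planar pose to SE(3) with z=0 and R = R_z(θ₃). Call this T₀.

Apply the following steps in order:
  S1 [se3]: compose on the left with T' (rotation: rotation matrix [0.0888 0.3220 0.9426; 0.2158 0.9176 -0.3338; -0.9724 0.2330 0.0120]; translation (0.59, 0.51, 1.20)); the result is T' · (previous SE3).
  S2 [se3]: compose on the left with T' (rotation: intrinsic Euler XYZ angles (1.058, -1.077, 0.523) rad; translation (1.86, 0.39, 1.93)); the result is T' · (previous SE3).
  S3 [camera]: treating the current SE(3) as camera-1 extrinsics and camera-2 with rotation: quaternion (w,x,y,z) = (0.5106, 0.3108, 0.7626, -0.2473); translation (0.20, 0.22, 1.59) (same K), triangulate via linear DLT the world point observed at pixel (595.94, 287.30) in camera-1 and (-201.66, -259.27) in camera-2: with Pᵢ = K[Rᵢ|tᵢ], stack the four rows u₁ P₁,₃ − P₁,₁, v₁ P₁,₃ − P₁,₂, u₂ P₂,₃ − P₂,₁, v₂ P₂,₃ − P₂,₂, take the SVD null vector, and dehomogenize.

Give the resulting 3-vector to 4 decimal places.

result = (1.1838, -0.6298, 0.4693)

source (fourbar_fk): coupler pose = R=[0.7891 -0.6142 0.0000; 0.6142 0.7891 0.0000; 0.0000 0.0000 1.0000], t=(-0.5658, 0.3199, 0.0000)
after S1 (compose_se3): R=[0.2679 0.1996 0.9426; 0.7339 0.5916 -0.3338; -0.6242 0.7812 0.0120], t=(0.6428, 0.6815, 1.8248)
after S2 (compose_se3): R=[0.4859 -0.7460 0.4555; 0.7386 0.0718 -0.6703; 0.4673 0.6621 0.5858], t=(0.3558, -0.0826, 3.2420)
after S3 (triangulate): (1.1838, -0.6298, 0.4693)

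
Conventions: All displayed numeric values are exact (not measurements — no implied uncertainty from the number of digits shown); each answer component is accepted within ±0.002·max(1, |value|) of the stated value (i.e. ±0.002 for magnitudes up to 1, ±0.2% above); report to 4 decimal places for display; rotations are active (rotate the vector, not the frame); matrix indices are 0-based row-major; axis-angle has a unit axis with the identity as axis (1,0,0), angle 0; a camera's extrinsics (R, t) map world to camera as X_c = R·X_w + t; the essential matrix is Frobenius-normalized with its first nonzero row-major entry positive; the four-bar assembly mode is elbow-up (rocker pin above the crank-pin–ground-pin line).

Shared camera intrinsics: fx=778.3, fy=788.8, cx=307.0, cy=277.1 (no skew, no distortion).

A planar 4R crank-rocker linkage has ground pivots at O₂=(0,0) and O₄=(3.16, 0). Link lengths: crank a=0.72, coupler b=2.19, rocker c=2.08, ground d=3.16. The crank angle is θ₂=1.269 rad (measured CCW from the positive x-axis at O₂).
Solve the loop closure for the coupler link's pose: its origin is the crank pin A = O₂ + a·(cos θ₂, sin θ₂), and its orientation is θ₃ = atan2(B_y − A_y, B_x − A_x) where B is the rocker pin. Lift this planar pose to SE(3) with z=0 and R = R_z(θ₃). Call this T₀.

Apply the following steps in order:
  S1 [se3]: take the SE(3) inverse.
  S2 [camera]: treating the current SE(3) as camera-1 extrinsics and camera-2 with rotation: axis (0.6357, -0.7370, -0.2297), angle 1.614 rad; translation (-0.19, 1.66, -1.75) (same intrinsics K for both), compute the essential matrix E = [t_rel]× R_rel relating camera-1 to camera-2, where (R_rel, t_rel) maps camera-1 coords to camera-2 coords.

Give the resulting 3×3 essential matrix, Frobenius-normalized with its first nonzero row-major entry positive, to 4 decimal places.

source (fourbar_fk): coupler pose = R=[0.8634 -0.5046 0.0000; 0.5046 0.8634 0.0000; 0.0000 0.0000 1.0000], t=(0.2140, 0.6875, 0.0000)
after S1 (invert_se3): R=[0.8634 0.5046 0.0000; -0.5046 0.8634 0.0000; 0.0000 0.0000 1.0000], t=(-0.5316, -0.4855, 0.0000)
after S2 (essential): [0.4321 0.5304 -0.1523; 0.0175 0.1823 0.3103; -0.0858 0.1761 0.5836]

matrix = [0.4321 0.5304 -0.1523; 0.0175 0.1823 0.3103; -0.0858 0.1761 0.5836]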